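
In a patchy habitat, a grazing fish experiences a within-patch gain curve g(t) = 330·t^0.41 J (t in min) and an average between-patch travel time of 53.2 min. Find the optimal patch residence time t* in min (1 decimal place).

37.0 min

Maximise g(t)/(T+t): set derivative to zero → g'(t)(T+t) = g(t).
g'(t) = 0.41·330·t^-0.59. Setting 0.41·330·t^-0.59 = 330·t^0.41/(53.2+t) gives 0.41(53.2+t) = t, so 0.59·t = 0.41×53.2.
t* = 0.41×53.2/0.59 = 36.97 min.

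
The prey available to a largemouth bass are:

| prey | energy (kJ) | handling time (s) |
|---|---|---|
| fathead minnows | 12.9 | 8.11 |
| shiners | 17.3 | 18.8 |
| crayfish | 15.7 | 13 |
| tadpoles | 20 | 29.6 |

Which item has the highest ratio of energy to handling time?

Profitability E/h (kJ/s): fathead minnows = 12.9/8.11 = 1.59, shiners = 17.3/18.8 = 0.92, crayfish = 15.7/13 = 1.21, tadpoles = 20/29.6 = 0.676.
Ranked: fathead minnows > crayfish > shiners > tadpoles.

fathead minnows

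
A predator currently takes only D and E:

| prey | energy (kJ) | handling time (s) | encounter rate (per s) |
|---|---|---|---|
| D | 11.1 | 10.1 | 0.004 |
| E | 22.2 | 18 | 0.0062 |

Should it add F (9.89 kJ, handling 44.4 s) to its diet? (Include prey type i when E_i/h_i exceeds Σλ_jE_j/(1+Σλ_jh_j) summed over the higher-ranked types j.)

Intake rate on the current diet: R = (0.004×11.1 + 0.0062×22.2) / (1 + 0.004×10.1 + 0.0062×18) = 0.182/1.152 = 0.158 kJ/s.
F: E/h = 9.89/44.4 = 0.2227 kJ/s.
0.2227 > 0.158, so adding F raises the average — include it.

Yes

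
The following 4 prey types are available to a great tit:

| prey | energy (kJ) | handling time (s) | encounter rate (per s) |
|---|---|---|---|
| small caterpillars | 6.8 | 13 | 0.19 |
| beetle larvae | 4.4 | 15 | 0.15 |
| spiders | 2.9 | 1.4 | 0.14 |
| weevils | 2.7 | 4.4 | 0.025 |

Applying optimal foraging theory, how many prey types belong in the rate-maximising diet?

Rank by E/h (kJ/s): spiders 2.07, weevils 0.614, small caterpillars 0.523, beetle larvae 0.293. Include each in turn until the next type's E/h falls below the running intake rate.
Rate on top 1: 0.3395. weevils: 0.614 > 0.3395 → include.
Rate on top 2: 0.3626. small caterpillars: 0.523 > 0.3626 → include.
Rate on top 3: 0.4676. beetle larvae: 0.293 < 0.4676 → exclude; stop.
Optimal diet: spiders, weevils, small caterpillars — 3 of 4 types.

3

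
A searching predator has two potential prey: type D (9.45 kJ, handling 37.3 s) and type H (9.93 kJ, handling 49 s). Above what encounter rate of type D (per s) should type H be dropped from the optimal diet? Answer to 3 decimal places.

0.107 per s

Drop type H once their profitability E₂/h₂ falls below the rate achievable on type D alone: E₂/h₂ = λE₁/(1 + λh₁).
Solve for λ: λE₁h₂ = E₂(1 + λh₁) → λ(E₁h₂ − E₂h₁) = E₂ → λ = E₂/(E₁h₂ − E₂h₁).
λ = 9.93/(9.45×49 − 9.93×37.3) = 9.93/92.66 = 0.1072 per s.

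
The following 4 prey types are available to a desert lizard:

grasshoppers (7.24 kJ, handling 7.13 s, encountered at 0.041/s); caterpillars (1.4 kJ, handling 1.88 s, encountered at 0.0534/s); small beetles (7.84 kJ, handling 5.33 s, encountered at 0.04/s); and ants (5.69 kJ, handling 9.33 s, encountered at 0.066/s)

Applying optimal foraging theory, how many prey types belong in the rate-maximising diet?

Rank by E/h (kJ/s): small beetles 1.47, grasshoppers 1.02, caterpillars 0.745, ants 0.61. Include each in turn until the next type's E/h falls below the running intake rate.
Rate on top 1: 0.2585. grasshoppers: 1.02 > 0.2585 → include.
Rate on top 2: 0.4055. caterpillars: 0.745 > 0.4055 → include.
Rate on top 3: 0.4267. ants: 0.61 > 0.4267 → include.
Optimal diet: small beetles, grasshoppers, caterpillars, ants — 4 of 4 types.

4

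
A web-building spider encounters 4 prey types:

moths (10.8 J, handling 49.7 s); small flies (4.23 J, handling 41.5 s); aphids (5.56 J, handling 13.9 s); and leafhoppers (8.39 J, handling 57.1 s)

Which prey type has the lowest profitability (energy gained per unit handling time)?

Profitability E/h (J/s): moths = 10.8/49.7 = 0.217, small flies = 4.23/41.5 = 0.102, aphids = 5.56/13.9 = 0.4, leafhoppers = 8.39/57.1 = 0.147.
Ranked: aphids > moths > leafhoppers > small flies.

small flies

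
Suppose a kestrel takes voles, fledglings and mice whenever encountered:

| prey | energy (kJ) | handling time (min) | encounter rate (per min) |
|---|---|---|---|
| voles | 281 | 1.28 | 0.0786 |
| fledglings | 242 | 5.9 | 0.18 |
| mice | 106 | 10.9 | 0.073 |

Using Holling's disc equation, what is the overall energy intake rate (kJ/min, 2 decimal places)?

24.81 kJ/min

R = (0.0786×281 + 0.18×242 + 0.073×106) / (1 + 0.0786×1.28 + 0.18×5.9 + 0.073×10.9) = 73.38/2.958 = 24.81 kJ/min.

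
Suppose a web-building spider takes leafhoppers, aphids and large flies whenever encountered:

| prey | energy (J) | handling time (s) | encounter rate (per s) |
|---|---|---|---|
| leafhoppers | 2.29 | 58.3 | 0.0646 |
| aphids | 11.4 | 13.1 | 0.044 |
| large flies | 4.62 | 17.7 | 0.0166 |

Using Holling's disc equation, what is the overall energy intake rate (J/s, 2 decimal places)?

R = Σλ_iE_i / (1 + Σλ_ih_i)
Numerator: 0.0646×2.29 + 0.044×11.4 + 0.0166×4.62 = 0.7262
Denominator: 1 + 0.0646×58.3 + 0.044×13.1 + 0.0166×17.7 = 5.636
R = 0.7262/5.636 = 0.1288 J/s

0.13 J/s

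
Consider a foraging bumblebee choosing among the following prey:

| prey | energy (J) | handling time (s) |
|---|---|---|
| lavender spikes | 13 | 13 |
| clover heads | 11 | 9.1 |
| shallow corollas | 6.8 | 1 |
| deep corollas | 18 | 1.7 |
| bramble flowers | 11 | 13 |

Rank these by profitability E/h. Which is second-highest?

In descending order of E/h:
deep corollas: 18/1.7 = 10.6 J/s
shallow corollas: 6.8/1 = 6.8 J/s
clover heads: 11/9.1 = 1.21 J/s
lavender spikes: 13/13 = 1 J/s
bramble flowers: 11/13 = 0.846 J/s

shallow corollas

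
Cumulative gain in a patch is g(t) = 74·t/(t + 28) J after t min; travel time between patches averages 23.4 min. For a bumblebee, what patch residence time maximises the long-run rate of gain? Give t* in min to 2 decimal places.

Optimal t* satisfies g'(t*) = g(t*)/(T + t*).
g'(t) = 74·28/(t + 28)². Setting 74·28/(t+28)² = 74t/[(t+28)(23.4+t)] gives 28(23.4+t) = t(t+28), so t² = 28×23.4 = 655.2.
t* = √655.2 = 25.6 min.

25.60 min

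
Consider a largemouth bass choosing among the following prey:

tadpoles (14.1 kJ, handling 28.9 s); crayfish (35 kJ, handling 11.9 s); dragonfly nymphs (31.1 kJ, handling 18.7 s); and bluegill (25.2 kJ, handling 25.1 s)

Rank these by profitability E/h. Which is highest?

In descending order of E/h:
crayfish: 35/11.9 = 2.94 kJ/s
dragonfly nymphs: 31.1/18.7 = 1.66 kJ/s
bluegill: 25.2/25.1 = 1 kJ/s
tadpoles: 14.1/28.9 = 0.488 kJ/s

crayfish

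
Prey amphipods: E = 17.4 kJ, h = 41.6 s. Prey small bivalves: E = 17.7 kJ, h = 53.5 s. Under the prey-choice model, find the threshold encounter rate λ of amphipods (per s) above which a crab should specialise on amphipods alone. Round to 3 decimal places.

The zero-one rule: include small bivalves iff E₂/h₂ > λE₁/(1+λh₁). Equality gives the switch point.
λE₁h₂ = E₂ + λE₂h₁ ⇒ λ = E₂/(E₁h₂ − E₂h₁) = 17.7/(930.9 − 736.3) = 0.09097 per s.

0.091 per s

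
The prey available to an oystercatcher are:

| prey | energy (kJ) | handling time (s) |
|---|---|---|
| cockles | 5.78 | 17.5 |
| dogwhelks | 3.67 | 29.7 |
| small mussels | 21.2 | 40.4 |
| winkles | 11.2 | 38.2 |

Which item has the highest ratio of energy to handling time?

small mussels

In descending order of E/h:
small mussels: 21.2/40.4 = 0.525 kJ/s
cockles: 5.78/17.5 = 0.33 kJ/s
winkles: 11.2/38.2 = 0.293 kJ/s
dogwhelks: 3.67/29.7 = 0.124 kJ/s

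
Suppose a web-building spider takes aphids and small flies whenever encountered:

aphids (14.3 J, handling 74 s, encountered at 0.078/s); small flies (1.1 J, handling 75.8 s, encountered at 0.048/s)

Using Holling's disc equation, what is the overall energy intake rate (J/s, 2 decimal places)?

R = Σλ_iE_i / (1 + Σλ_ih_i)
Numerator: 0.078×14.3 + 0.048×1.1 = 1.168
Denominator: 1 + 0.078×74 + 0.048×75.8 = 10.41
R = 1.168/10.41 = 0.1122 J/s

0.11 J/s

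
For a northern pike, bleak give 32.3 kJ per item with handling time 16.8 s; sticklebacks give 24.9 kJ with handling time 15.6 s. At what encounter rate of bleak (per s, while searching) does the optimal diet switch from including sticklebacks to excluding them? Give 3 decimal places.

0.291 per s

At the threshold, the rate on bleak alone equals the profitability of sticklebacks: λ·32.3/(1 + λ·16.8) = 24.9/15.6 = 1.596.
Rearranging, λ(32.3 − 1.596×16.8) = 1.596, so λ = 1.596/5.485 = 0.291 per s.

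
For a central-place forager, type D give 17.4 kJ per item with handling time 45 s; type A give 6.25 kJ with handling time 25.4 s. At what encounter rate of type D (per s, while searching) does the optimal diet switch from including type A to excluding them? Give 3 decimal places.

At the threshold, the rate on type D alone equals the profitability of type A: λ·17.4/(1 + λ·45) = 6.25/25.4 = 0.2461.
Rearranging, λ(17.4 − 0.2461×45) = 0.2461, so λ = 0.2461/6.327 = 0.03889 per s.

0.039 per s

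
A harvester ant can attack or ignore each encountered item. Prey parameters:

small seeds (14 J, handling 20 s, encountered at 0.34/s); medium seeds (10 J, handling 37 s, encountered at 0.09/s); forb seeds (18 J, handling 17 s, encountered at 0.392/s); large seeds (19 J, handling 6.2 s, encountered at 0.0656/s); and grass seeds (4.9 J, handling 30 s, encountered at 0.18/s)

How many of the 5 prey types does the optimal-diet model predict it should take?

2

Rank by E/h (J/s): large seeds 3.06, forb seeds 1.06, small seeds 0.7, medium seeds 0.27, grass seeds 0.163. Include each in turn until the next type's E/h falls below the running intake rate.
Rate on top 1: 0.886. forb seeds: 1.06 > 0.886 → include.
Rate on top 2: 1.029. small seeds: 0.7 < 1.029 → exclude; stop.
Optimal diet: large seeds, forb seeds — 2 of 5 types.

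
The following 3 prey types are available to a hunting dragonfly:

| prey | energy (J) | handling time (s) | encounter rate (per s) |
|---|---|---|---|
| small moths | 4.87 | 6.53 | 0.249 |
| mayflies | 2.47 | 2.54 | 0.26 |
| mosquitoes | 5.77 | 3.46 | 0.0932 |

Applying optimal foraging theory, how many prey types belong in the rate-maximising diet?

E/h in descending order: mosquitoes 1.67, mayflies 0.972, small moths 0.746 J/s. The optimal diet is the largest prefix of this list for which every included type satisfies E_i/h_i > R on the types above it.
Rate on top 1: 0.4066. mayflies: 0.972 > 0.4066 → include.
Rate on top 2: 0.5951. small moths: 0.746 > 0.5951 → include.
Optimal diet: mosquitoes, mayflies, small moths — 3 of 3 types.

3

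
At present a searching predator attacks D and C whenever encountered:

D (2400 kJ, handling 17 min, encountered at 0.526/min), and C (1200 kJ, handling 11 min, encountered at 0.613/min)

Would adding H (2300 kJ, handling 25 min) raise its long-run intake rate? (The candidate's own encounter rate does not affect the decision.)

Intake rate on the current diet: R = (0.526×2400 + 0.613×1200) / (1 + 0.526×17 + 0.613×11) = 1998/16.69 = 119.7 kJ/min.
H: E/h = 2300/25 = 92 kJ/min.
Since 92 < R, time spent handling H is better spent searching.

No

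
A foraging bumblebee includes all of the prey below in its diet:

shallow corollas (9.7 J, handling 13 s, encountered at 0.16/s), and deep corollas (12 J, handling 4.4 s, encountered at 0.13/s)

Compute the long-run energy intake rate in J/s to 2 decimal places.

R = Σλ_iE_i / (1 + Σλ_ih_i)
Numerator: 0.16×9.7 + 0.13×12 = 3.112
Denominator: 1 + 0.16×13 + 0.13×4.4 = 3.652
R = 3.112/3.652 = 0.8521 J/s

0.85 J/s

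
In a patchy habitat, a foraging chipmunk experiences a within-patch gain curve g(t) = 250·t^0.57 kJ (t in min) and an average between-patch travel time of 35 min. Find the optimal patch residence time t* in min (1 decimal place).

46.4 min

By the marginal value theorem, leave when the instantaneous gain rate g'(t) equals the habitat-wide average g(t)/(T + t).
g'(t) = 0.57·250·t^-0.43. Setting 0.57·250·t^-0.43 = 250·t^0.57/(35+t) gives 0.57(35+t) = t, so 0.43·t = 0.57×35.
t* = 0.57×35/0.43 = 46.4 min.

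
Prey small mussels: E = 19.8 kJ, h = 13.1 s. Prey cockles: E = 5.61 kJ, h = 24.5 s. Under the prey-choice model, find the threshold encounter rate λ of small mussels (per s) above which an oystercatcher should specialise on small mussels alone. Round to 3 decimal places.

0.014 per s

Drop cockles once their profitability E₂/h₂ falls below the rate achievable on small mussels alone: E₂/h₂ = λE₁/(1 + λh₁).
Solve for λ: λE₁h₂ = E₂(1 + λh₁) → λ(E₁h₂ − E₂h₁) = E₂ → λ = E₂/(E₁h₂ − E₂h₁).
λ = 5.61/(19.8×24.5 − 5.61×13.1) = 5.61/411.6 = 0.01363 per s.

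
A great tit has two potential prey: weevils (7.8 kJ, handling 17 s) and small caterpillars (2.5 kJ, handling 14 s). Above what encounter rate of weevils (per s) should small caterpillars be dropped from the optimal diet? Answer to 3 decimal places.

0.037 per s

The zero-one rule: include small caterpillars iff E₂/h₂ > λE₁/(1+λh₁). Equality gives the switch point.
λE₁h₂ = E₂ + λE₂h₁ ⇒ λ = E₂/(E₁h₂ − E₂h₁) = 2.5/(109.2 − 42.5) = 0.03748 per s.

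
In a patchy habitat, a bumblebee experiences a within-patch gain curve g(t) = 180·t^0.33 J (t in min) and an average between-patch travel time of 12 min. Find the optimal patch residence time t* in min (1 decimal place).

Maximise g(t)/(T+t): set derivative to zero → g'(t)(T+t) = g(t).
g'(t) = 0.33·180·t^-0.67. Setting 0.33·180·t^-0.67 = 180·t^0.33/(12+t) gives 0.33(12+t) = t, so 0.67·t = 0.33×12.
t* = 0.33×12/0.67 = 5.91 min.

5.9 min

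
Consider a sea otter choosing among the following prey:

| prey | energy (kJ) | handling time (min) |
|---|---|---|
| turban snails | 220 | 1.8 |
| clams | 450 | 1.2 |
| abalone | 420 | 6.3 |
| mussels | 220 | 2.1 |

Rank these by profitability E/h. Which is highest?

Profitability E/h (kJ/min): turban snails = 220/1.8 = 122, clams = 450/1.2 = 375, abalone = 420/6.3 = 66.7, mussels = 220/2.1 = 105.
Ranked: clams > turban snails > mussels > abalone.

clams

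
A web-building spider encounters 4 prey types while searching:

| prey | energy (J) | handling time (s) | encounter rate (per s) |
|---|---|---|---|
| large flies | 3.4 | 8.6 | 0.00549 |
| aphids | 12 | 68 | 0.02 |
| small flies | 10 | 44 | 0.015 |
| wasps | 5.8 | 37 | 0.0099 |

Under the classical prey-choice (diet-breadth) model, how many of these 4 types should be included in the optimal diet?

E/h in descending order: large flies 0.395, small flies 0.227, aphids 0.176, wasps 0.157 J/s. The optimal diet is the largest prefix of this list for which every included type satisfies E_i/h_i > R on the types above it.
Rate on top 1: 0.01782. small flies: 0.227 > 0.01782 → include.
Rate on top 2: 0.0988. aphids: 0.176 > 0.0988 → include.
Rate on top 3: 0.1332. wasps: 0.157 > 0.1332 → include.
Optimal diet: large flies, small flies, aphids, wasps — 4 of 4 types.

4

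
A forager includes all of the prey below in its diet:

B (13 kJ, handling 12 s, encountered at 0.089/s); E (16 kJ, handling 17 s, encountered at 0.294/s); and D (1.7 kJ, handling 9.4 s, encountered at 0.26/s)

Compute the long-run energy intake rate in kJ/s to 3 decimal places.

0.663 kJ/s

Energy encountered per unit search time: 0.089×13 + 0.294×16 + 0.26×1.7 = 6.303 kJ/s.
Handling time per unit search time: 0.089×12 + 0.294×17 + 0.26×9.4 = 8.51.
Rate = 6.303/(1 + 8.51) = 0.6628 kJ/s.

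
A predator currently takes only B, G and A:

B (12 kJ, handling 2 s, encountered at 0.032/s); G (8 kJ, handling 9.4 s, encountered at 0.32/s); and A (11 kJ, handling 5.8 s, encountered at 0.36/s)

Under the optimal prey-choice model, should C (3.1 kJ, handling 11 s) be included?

Current rate: (0.032×12 + 0.32×8 + 0.36×11)/(1 + 0.032×2 + 0.32×9.4 + 0.36×5.8) = 1.121 kJ/s.
Profitability of C: 3.1/11 = 0.2818 kJ/s.
Since 0.2818 < R, time spent handling C is better spent searching.

No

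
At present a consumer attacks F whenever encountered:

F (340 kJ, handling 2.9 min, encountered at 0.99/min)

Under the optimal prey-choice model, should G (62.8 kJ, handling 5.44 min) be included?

No

On F alone, R = ΣλE/(1+Σλh) = 336.6/3.871 = 86.95 kJ/min.
G: E/h = 62.8/5.44 = 11.54 kJ/min.
Since 11.54 < R, time spent handling G is better spent searching.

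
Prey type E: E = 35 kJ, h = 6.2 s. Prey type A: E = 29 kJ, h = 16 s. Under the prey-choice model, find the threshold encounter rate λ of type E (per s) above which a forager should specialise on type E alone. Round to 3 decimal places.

Drop type A once their profitability E₂/h₂ falls below the rate achievable on type E alone: E₂/h₂ = λE₁/(1 + λh₁).
Solve for λ: λE₁h₂ = E₂(1 + λh₁) → λ(E₁h₂ − E₂h₁) = E₂ → λ = E₂/(E₁h₂ − E₂h₁).
λ = 29/(35×16 − 29×6.2) = 29/380.2 = 0.07628 per s.

0.076 per s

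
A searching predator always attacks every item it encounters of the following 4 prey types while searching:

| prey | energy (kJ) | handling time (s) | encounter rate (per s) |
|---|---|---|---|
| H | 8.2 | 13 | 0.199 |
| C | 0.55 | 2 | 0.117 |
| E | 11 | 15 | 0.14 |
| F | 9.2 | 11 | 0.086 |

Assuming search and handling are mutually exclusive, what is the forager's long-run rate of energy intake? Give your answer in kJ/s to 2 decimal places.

Energy encountered per unit search time: 0.199×8.2 + 0.117×0.55 + 0.14×11 + 0.086×9.2 = 4.027 kJ/s.
Handling time per unit search time: 0.199×13 + 0.117×2 + 0.14×15 + 0.086×11 = 5.867.
Rate = 4.027/(1 + 5.867) = 0.5865 kJ/s.

0.59 kJ/s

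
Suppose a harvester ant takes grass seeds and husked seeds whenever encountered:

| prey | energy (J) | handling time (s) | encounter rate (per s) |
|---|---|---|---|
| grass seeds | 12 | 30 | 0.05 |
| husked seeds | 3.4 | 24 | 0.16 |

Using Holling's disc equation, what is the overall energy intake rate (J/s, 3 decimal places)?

R = (0.05×12 + 0.16×3.4) / (1 + 0.05×30 + 0.16×24) = 1.144/6.34 = 0.1804 J/s.

0.180 J/s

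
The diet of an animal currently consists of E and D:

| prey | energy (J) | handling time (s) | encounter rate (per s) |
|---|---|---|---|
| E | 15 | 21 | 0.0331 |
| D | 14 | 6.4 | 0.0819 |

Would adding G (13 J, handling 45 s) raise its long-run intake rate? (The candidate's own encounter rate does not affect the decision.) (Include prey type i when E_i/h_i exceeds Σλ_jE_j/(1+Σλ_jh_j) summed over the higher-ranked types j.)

On E and D alone, R = ΣλE/(1+Σλh) = 1.643/2.219 = 0.7404 J/s.
Profitability of G: 13/45 = 0.2889 J/s.
0.2889 < 0.7404, so adding G would lower the average — exclude it.

No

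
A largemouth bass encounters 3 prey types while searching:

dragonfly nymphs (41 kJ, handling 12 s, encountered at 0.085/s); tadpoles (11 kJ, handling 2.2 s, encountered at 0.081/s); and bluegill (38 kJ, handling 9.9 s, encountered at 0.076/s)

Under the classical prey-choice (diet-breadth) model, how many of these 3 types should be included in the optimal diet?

Profitabilities (E/h, kJ/s): tadpoles 5, bluegill 3.84, dragonfly nymphs 3.42. Add prey in this order while the next type's profitability exceeds the intake rate on those already taken.
Rate on top 1: 0.7562. bluegill: 3.84 > 0.7562 → include.
Rate on top 2: 1.957. dragonfly nymphs: 3.42 > 1.957 → include.
Optimal diet: tadpoles, bluegill, dragonfly nymphs — 3 of 3 types.

3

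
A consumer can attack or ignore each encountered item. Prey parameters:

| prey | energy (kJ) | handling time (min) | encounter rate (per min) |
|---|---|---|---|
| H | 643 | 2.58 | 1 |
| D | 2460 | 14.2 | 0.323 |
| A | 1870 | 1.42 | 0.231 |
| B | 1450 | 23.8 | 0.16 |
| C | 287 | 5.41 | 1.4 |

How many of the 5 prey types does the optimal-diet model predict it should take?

Rank by E/h (kJ/min): A 1.32e+03, H 249, D 173, B 60.9, C 53. Include each in turn until the next type's E/h falls below the running intake rate.
Rate on top 1: 325.3. H: 249 < 325.3 → exclude; stop.
Optimal diet: A — 1 of 5 types.

1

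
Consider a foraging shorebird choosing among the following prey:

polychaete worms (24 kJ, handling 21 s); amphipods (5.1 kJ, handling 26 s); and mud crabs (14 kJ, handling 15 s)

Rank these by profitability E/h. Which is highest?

polychaete worms

In descending order of E/h:
polychaete worms: 24/21 = 1.14 kJ/s
mud crabs: 14/15 = 0.933 kJ/s
amphipods: 5.1/26 = 0.196 kJ/s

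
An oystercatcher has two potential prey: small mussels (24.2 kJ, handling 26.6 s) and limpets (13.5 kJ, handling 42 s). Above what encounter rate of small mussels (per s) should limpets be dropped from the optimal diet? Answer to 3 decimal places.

0.021 per s

At the threshold, the rate on small mussels alone equals the profitability of limpets: λ·24.2/(1 + λ·26.6) = 13.5/42 = 0.3214.
Rearranging, λ(24.2 − 0.3214×26.6) = 0.3214, so λ = 0.3214/15.65 = 0.02054 per s.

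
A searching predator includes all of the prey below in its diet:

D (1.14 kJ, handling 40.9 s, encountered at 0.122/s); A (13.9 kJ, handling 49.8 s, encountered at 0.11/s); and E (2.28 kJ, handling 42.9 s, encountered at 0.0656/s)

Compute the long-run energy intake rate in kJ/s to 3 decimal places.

Energy encountered per unit search time: 0.122×1.14 + 0.11×13.9 + 0.0656×2.28 = 1.818 kJ/s.
Handling time per unit search time: 0.122×40.9 + 0.11×49.8 + 0.0656×42.9 = 13.28.
Rate = 1.818/(1 + 13.28) = 0.1273 kJ/s.

0.127 kJ/s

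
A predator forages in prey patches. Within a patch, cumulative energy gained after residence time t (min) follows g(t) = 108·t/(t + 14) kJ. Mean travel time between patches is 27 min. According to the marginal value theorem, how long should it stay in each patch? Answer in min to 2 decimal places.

Maximise g(t)/(T+t): set derivative to zero → g'(t)(T+t) = g(t).
g'(t) = 108·14/(t + 14)². Setting 108·14/(t+14)² = 108t/[(t+14)(27+t)] gives 14(27+t) = t(t+14), so t² = 14×27 = 378.
t* = √378 = 19.44 min.

19.44 min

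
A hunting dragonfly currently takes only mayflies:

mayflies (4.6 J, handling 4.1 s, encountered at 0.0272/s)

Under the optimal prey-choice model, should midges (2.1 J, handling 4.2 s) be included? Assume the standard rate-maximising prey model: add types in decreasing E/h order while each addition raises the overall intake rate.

Yes

On mayflies alone, R = ΣλE/(1+Σλh) = 0.1251/1.112 = 0.1126 J/s.
Profitability of midges: 2.1/4.2 = 0.5 J/s.
0.5 > 0.1126, so adding midges raises the average — include it.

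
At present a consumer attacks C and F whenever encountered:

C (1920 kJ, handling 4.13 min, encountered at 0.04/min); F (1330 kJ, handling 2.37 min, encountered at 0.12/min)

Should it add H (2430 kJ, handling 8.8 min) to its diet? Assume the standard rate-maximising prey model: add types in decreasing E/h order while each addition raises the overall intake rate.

Current rate: (0.04×1920 + 0.12×1330)/(1 + 0.04×4.13 + 0.12×2.37) = 163.1 kJ/min.
H: E/h = 2430/8.8 = 276.1 kJ/min.
276.1 > 163.1, so adding H raises the average — include it.

Yes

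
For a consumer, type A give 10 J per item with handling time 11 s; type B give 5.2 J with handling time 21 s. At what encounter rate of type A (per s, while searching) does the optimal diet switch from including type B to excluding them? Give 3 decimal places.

At the threshold, the rate on type A alone equals the profitability of type B: λ·10/(1 + λ·11) = 5.2/21 = 0.2476.
Rearranging, λ(10 − 0.2476×11) = 0.2476, so λ = 0.2476/7.276 = 0.03403 per s.

0.034 per s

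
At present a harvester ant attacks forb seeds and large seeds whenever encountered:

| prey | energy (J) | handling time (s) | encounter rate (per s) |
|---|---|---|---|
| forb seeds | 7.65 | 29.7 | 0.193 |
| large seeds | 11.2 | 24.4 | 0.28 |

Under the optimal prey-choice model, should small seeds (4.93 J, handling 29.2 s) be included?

On forb seeds and large seeds alone, R = ΣλE/(1+Σλh) = 4.612/13.56 = 0.34 J/s.
small seeds: E/h = 4.93/29.2 = 0.1688 J/s.
0.1688 < 0.34, so adding small seeds would lower the average — exclude it.

No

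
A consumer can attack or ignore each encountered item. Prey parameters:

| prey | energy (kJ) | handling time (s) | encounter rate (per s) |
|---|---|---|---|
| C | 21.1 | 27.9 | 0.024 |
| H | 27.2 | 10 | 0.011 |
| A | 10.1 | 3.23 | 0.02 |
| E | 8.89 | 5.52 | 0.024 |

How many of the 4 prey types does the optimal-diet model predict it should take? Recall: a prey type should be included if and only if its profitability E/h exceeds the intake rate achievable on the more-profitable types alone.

4

Rank by E/h (kJ/s): A 3.13, H 2.72, E 1.61, C 0.756. Include each in turn until the next type's E/h falls below the running intake rate.
Rate on top 1: 0.1897. H: 2.72 > 0.1897 → include.
Rate on top 2: 0.4267. E: 1.61 > 0.4267 → include.
Rate on top 3: 0.5467. C: 0.756 > 0.5467 → include.
Optimal diet: A, H, E, C — 4 of 4 types.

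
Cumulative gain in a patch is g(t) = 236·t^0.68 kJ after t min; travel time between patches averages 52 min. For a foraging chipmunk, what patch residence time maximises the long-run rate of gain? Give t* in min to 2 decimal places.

By the marginal value theorem, leave when the instantaneous gain rate g'(t) equals the habitat-wide average g(t)/(T + t).
g'(t) = 0.68·236·t^-0.32. Setting 0.68·236·t^-0.32 = 236·t^0.68/(52+t) gives 0.68(52+t) = t, so 0.32·t = 0.68×52.
t* = 0.68×52/0.32 = 110.5 min.

110.50 min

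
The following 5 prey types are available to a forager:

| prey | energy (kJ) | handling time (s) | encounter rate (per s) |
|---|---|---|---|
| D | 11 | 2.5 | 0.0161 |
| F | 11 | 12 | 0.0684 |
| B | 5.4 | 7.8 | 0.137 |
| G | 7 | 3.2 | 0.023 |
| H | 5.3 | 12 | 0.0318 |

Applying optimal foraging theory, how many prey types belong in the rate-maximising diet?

Profitabilities (E/h, kJ/s): D 4.4, G 2.19, F 0.917, B 0.692, H 0.442. Add prey in this order while the next type's profitability exceeds the intake rate on those already taken.
Rate on top 1: 0.1702. G: 2.19 > 0.1702 → include.
Rate on top 2: 0.3035. F: 0.917 > 0.3035 → include.
Rate on top 3: 0.5637. B: 0.692 > 0.5637 → include.
Rate on top 4: 0.6094. H: 0.442 < 0.6094 → exclude; stop.
Optimal diet: D, G, F, B — 4 of 5 types.

4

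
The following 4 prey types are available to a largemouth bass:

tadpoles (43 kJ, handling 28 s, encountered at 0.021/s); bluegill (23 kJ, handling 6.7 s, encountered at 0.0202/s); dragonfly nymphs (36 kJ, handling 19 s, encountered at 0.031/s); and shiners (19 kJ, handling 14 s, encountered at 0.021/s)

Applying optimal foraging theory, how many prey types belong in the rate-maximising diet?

E/h in descending order: bluegill 3.43, dragonfly nymphs 1.89, tadpoles 1.54, shiners 1.36 kJ/s. The optimal diet is the largest prefix of this list for which every included type satisfies E_i/h_i > R on the types above it.
Rate on top 1: 0.4092. dragonfly nymphs: 1.89 > 0.4092 → include.
Rate on top 2: 0.9166. tadpoles: 1.54 > 0.9166 → include.
Rate on top 3: 1.074. shiners: 1.36 > 1.074 → include.
Optimal diet: bluegill, dragonfly nymphs, tadpoles, shiners — 4 of 4 types.

4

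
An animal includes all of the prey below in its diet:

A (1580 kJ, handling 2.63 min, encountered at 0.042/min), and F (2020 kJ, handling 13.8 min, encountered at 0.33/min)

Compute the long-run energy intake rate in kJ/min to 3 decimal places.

R = (0.042×1580 + 0.33×2020) / (1 + 0.042×2.63 + 0.33×13.8) = 733/5.664 = 129.4 kJ/min.

129.396 kJ/min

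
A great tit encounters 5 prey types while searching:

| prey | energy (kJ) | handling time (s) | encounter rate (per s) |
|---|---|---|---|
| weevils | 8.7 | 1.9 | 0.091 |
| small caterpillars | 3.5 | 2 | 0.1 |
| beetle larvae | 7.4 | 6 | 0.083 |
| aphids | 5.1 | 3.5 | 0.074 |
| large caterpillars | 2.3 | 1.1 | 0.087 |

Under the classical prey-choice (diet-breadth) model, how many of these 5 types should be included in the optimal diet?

5

Profitabilities (E/h, kJ/s): weevils 4.58, large caterpillars 2.09, small caterpillars 1.75, aphids 1.46, beetle larvae 1.23. Add prey in this order while the next type's profitability exceeds the intake rate on those already taken.
Rate on top 1: 0.675. large caterpillars: 2.09 > 0.675 → include.
Rate on top 2: 0.7818. small caterpillars: 1.75 > 0.7818 → include.
Rate on top 3: 0.9137. aphids: 1.46 > 0.9137 → include.
Rate on top 4: 0.9951. beetle larvae: 1.23 > 0.9951 → include.
Optimal diet: weevils, large caterpillars, small caterpillars, aphids, beetle larvae — 5 of 5 types.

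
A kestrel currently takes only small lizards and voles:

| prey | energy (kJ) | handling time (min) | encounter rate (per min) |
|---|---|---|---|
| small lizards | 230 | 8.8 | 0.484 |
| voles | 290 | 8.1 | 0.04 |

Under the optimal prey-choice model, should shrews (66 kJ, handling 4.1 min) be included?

On small lizards and voles alone, R = ΣλE/(1+Σλh) = 122.9/5.583 = 22.02 kJ/min.
shrews: E/h = 66/4.1 = 16.1 kJ/min.
16.1 < 22.02, so adding shrews would lower the average — exclude it.

No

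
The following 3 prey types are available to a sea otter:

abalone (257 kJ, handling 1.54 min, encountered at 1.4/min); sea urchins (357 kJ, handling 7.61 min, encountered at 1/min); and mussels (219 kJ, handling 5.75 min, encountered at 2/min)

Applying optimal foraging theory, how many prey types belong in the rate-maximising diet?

Profitabilities (E/h, kJ/min): abalone 167, sea urchins 46.9, mussels 38.1. Add prey in this order while the next type's profitability exceeds the intake rate on those already taken.
Rate on top 1: 114. sea urchins: 46.9 < 114 → exclude; stop.
Optimal diet: abalone — 1 of 3 types.

1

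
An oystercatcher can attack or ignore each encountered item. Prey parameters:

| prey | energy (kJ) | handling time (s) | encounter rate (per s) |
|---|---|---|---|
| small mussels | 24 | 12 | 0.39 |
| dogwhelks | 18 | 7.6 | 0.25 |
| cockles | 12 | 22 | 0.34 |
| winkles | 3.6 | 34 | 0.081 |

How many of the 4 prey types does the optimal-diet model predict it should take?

2

Rank by E/h (kJ/s): dogwhelks 2.37, small mussels 2, cockles 0.545, winkles 0.106. Include each in turn until the next type's E/h falls below the running intake rate.
Rate on top 1: 1.552. small mussels: 2 > 1.552 → include.
Rate on top 2: 1.828. cockles: 0.545 < 1.828 → exclude; stop.
Optimal diet: dogwhelks, small mussels — 2 of 4 types.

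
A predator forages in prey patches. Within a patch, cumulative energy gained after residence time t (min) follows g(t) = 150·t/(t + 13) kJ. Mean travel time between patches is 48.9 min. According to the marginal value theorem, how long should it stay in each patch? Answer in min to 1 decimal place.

Optimal t* satisfies g'(t*) = g(t*)/(T + t*).
g'(t) = 150·13/(t + 13)². Setting 150·13/(t+13)² = 150t/[(t+13)(48.9+t)] gives 13(48.9+t) = t(t+13), so t² = 13×48.9 = 635.7.
t* = √635.7 = 25.21 min.

25.2 min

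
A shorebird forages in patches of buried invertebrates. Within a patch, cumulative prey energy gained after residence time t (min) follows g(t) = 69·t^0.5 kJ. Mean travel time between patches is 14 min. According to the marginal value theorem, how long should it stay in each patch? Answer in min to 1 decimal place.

Maximise g(t)/(T+t): set derivative to zero → g'(t)(T+t) = g(t).
g'(t) = 0.5·69·t^-0.5. Setting 0.5·69·t^-0.5 = 69·t^0.5/(14+t) gives 0.5(14+t) = t, so 0.50·t = 0.5×14.
t* = 0.5×14/0.50 = 14 min.

14.0 min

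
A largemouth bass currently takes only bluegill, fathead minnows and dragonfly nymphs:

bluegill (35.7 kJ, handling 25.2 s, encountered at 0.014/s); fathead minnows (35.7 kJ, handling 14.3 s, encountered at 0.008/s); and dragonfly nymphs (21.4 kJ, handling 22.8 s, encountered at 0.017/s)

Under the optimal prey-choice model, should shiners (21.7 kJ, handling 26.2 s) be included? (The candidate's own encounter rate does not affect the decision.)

On bluegill, fathead minnows and dragonfly nymphs alone, R = ΣλE/(1+Σλh) = 1.149/1.855 = 0.6196 kJ/s.
Profitability of shiners: 21.7/26.2 = 0.8282 kJ/s.
Since 0.8282 > R, including shiners increases the long-run rate.

Yes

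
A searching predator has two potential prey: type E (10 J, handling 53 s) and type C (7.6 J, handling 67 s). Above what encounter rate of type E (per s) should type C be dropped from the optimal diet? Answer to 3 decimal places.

Drop type C once their profitability E₂/h₂ falls below the rate achievable on type E alone: E₂/h₂ = λE₁/(1 + λh₁).
Solve for λ: λE₁h₂ = E₂(1 + λh₁) → λ(E₁h₂ − E₂h₁) = E₂ → λ = E₂/(E₁h₂ − E₂h₁).
λ = 7.6/(10×67 − 7.6×53) = 7.6/267.2 = 0.02844 per s.

0.028 per s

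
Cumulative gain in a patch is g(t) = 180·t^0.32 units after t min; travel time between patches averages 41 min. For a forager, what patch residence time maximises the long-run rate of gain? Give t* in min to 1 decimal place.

19.3 min

Maximise g(t)/(T+t): set derivative to zero → g'(t)(T+t) = g(t).
g'(t) = 0.32·180·t^-0.68. Setting 0.32·180·t^-0.68 = 180·t^0.32/(41+t) gives 0.32(41+t) = t, so 0.68·t = 0.32×41.
t* = 0.32×41/0.68 = 19.29 min.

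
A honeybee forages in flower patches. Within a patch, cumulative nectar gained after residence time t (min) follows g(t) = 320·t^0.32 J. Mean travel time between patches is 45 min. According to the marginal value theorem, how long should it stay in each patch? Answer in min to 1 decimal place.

Optimal t* satisfies g'(t*) = g(t*)/(T + t*).
g'(t) = 0.32·320·t^-0.68. Setting 0.32·320·t^-0.68 = 320·t^0.32/(45+t) gives 0.32(45+t) = t, so 0.68·t = 0.32×45.
t* = 0.32×45/0.68 = 21.18 min.

21.2 min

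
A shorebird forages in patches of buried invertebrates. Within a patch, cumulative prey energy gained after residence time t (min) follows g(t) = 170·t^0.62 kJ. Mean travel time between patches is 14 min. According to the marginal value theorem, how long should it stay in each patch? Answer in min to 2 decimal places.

Optimal t* satisfies g'(t*) = g(t*)/(T + t*).
g'(t) = 0.62·170·t^-0.38. Setting 0.62·170·t^-0.38 = 170·t^0.62/(14+t) gives 0.62(14+t) = t, so 0.38·t = 0.62×14.
t* = 0.62×14/0.38 = 22.84 min.

22.84 min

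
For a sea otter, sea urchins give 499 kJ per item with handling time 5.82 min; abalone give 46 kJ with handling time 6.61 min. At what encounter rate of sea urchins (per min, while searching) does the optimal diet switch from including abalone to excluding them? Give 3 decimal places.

0.015 per min

At the threshold, the rate on sea urchins alone equals the profitability of abalone: λ·499/(1 + λ·5.82) = 46/6.61 = 6.959.
Rearranging, λ(499 − 6.959×5.82) = 6.959, so λ = 6.959/458.5 = 0.01518 per min.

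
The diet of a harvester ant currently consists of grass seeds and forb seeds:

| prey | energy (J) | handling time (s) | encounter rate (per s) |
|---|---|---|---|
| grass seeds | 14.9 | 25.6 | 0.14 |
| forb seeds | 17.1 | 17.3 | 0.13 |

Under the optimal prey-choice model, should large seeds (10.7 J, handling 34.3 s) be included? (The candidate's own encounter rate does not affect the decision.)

No

On grass seeds and forb seeds alone, R = ΣλE/(1+Σλh) = 4.309/6.833 = 0.6306 J/s.
Profitability of large seeds: 10.7/34.3 = 0.312 J/s.
Since 0.312 < R, time spent handling large seeds is better spent searching.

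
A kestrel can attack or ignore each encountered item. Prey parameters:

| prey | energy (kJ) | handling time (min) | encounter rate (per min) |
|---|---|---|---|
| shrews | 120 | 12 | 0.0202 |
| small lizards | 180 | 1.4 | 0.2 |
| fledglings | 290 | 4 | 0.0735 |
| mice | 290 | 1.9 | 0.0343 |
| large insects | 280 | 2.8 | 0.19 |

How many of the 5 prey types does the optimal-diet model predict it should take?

Rank by E/h (kJ/min): mice 153, small lizards 129, large insects 100, fledglings 72.5, shrews 10. Include each in turn until the next type's E/h falls below the running intake rate.
Rate on top 1: 9.338. small lizards: 129 > 9.338 → include.
Rate on top 2: 34.16. large insects: 100 > 34.16 → include.
Rate on top 3: 52.82. fledglings: 72.5 > 52.82 → include.
Rate on top 4: 55.48. shrews: 10 < 55.48 → exclude; stop.
Optimal diet: mice, small lizards, large insects, fledglings — 4 of 5 types.

4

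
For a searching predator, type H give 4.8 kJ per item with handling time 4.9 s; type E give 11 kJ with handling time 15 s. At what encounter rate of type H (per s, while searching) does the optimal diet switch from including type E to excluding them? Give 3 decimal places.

0.608 per s

Drop type E once their profitability E₂/h₂ falls below the rate achievable on type H alone: E₂/h₂ = λE₁/(1 + λh₁).
Solve for λ: λE₁h₂ = E₂(1 + λh₁) → λ(E₁h₂ − E₂h₁) = E₂ → λ = E₂/(E₁h₂ − E₂h₁).
λ = 11/(4.8×15 − 11×4.9) = 11/18.1 = 0.6077 per s.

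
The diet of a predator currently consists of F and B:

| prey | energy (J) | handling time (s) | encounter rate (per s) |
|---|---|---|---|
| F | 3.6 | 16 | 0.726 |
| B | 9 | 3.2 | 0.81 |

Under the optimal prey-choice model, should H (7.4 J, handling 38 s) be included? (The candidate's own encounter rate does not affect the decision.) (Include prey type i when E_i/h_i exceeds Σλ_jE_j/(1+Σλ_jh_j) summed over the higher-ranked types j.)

No

Intake rate on the current diet: R = (0.726×3.6 + 0.81×9) / (1 + 0.726×16 + 0.81×3.2) = 9.904/15.21 = 0.6512 J/s.
H: E/h = 7.4/38 = 0.1947 J/s.
0.1947 < 0.6512, so adding H would lower the average — exclude it.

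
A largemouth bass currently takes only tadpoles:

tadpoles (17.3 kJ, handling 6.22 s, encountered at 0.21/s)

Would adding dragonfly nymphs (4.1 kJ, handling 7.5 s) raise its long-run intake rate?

On tadpoles alone, R = ΣλE/(1+Σλh) = 3.633/2.306 = 1.575 kJ/s.
Profitability of dragonfly nymphs: 4.1/7.5 = 0.5467 kJ/s.
Since 0.5467 < R, time spent handling dragonfly nymphs is better spent searching.

No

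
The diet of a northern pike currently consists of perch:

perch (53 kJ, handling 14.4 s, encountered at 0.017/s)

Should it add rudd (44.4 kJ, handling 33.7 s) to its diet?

Intake rate on the current diet: R = (0.017×53) / (1 + 0.017×14.4) = 0.901/1.245 = 0.7238 kJ/s.
Profitability of rudd: 44.4/33.7 = 1.318 kJ/s.
1.318 > 0.7238, so adding rudd raises the average — include it.

Yes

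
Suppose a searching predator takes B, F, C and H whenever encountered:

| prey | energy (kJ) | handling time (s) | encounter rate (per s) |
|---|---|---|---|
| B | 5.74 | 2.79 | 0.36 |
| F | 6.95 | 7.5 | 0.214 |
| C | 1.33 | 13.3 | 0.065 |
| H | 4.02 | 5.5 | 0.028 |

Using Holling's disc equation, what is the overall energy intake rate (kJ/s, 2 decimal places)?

0.81 kJ/s

R = (0.36×5.74 + 0.214×6.95 + 0.065×1.33 + 0.028×4.02) / (1 + 0.36×2.79 + 0.214×7.5 + 0.065×13.3 + 0.028×5.5) = 3.753/4.628 = 0.8109 kJ/s.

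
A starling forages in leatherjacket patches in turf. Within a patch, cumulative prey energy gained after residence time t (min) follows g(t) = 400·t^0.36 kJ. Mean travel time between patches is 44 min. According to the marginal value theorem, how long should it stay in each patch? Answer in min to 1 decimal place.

24.8 min

Maximise g(t)/(T+t): set derivative to zero → g'(t)(T+t) = g(t).
g'(t) = 0.36·400·t^-0.64. Setting 0.36·400·t^-0.64 = 400·t^0.36/(44+t) gives 0.36(44+t) = t, so 0.64·t = 0.36×44.
t* = 0.36×44/0.64 = 24.75 min.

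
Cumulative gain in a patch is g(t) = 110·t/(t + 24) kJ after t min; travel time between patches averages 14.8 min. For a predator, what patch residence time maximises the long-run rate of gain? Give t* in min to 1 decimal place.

Maximise g(t)/(T+t): set derivative to zero → g'(t)(T+t) = g(t).
g'(t) = 110·24/(t + 24)². Setting 110·24/(t+24)² = 110t/[(t+24)(14.8+t)] gives 24(14.8+t) = t(t+24), so t² = 24×14.8 = 355.2.
t* = √355.2 = 18.85 min.

18.8 min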